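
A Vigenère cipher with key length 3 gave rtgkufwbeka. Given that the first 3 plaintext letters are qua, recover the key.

Subtract each crib letter from the matching ciphertext letter (mod 26):
r(17)−q(16)=1 → b
t(19)−u(20)=-1≡25 → z
g(6)−a(0)=6 → g

bzg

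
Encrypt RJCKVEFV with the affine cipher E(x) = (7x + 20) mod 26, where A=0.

JFIMLWDL

R(17): 7·17+20=139≡9 → J
J(9): 7·9+20=83≡5 → F
C(2): 7·2+20=34≡8 → I
K(10): 7·10+20=90≡12 → M
V(21): 7·21+20=167≡11 → L
E(4): 7·4+20=48≡22 → W
F(5): 7·5+20=55≡3 → D
V(21): 7·21+20=167≡11 → L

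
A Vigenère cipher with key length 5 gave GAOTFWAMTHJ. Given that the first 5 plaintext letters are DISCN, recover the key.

Subtract each crib letter from the matching ciphertext letter (mod 26):
G(6)−D(3)=3 → D
A(0)−I(8)=-8≡18 → S
O(14)−S(18)=-4≡22 → W
T(19)−C(2)=17 → R
F(5)−N(13)=-8≡18 → S

DSWRS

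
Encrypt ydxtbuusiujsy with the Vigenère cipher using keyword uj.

smrcvdobcddbs

Repeat the key across the message: ujujujujujuju
y(24)+u(20): 44≡18 → s
d(3)+j(9): 12 → m
x(23)+u(20): 43≡17 → r
t(19)+j(9): 28≡2 → c
b(1)+u(20): 21 → v
u(20)+j(9): 29≡3 → d
u(20)+u(20): 40≡14 → o
s(18)+j(9): 27≡1 → b
i(8)+u(20): 28≡2 → c
u(20)+j(9): 29≡3 → d
j(9)+u(20): 29≡3 → d
s(18)+j(9): 27≡1 → b
y(24)+u(20): 44≡18 → s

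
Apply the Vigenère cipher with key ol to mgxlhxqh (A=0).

Repeat the key across the message: olololol
m(12)+o(14): 26≡0 → a
g(6)+l(11): 17 → r
x(23)+o(14): 37≡11 → l
l(11)+l(11): 22 → w
h(7)+o(14): 21 → v
x(23)+l(11): 34≡8 → i
q(16)+o(14): 30≡4 → e
h(7)+l(11): 18 → s

arlwvies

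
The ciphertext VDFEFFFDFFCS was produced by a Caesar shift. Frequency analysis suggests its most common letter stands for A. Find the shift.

5

The most frequent ciphertext letter is F (appears 6 times).
F is position 5; A is position 0.
Shift = 5.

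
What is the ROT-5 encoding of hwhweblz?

h(7): 7+5=12 → m
w(22): 22+5=27≡1 → b
h(7): 7+5=12 → m
w(22): 22+5=27≡1 → b
e(4): 4+5=9 → j
b(1): 1+5=6 → g
l(11): 11+5=16 → q
z(25): 25+5=30≡4 → e

mbmbjgqe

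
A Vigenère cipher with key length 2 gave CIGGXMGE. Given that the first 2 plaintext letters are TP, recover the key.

JT

Subtract each crib letter from the matching ciphertext letter (mod 26):
C(2)−T(19)=-17≡9 → J
I(8)−P(15)=-7≡19 → T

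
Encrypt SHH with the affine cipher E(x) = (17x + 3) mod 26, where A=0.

S(18): 17·18+3=309≡23 → X
H(7): 17·7+3=122≡18 → S
H(7): 17·7+3=122≡18 → S

XSS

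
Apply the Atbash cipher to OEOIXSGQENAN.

O(14) → L(11)
E(4) → V(21)
O(14) → L(11)
I(8) → R(17)
X(23) → C(2)
S(18) → H(7)
G(6) → T(19)
Q(16) → J(9)
E(4) → V(21)
N(13) → M(12)
A(0) → Z(25)
N(13) → M(12)

LVLRCHTJVMZM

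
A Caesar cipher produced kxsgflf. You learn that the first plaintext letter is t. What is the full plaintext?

tgbpouo

From the crib: k(10)−t(19)=-9≡17, so the shift is 17.
Subtract 17 from each ciphertext letter:
k(10): 10−17=-7≡19 → t
x(23): 23−17=6 → g
s(18): 18−17=1 → b
g(6): 6−17=-11≡15 → p
f(5): 5−17=-12≡14 → o
l(11): 11−17=-6≡20 → u
f(5): 5−17=-12≡14 → o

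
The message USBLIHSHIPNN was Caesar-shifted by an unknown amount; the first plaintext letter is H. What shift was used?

13

From the crib: U(20)−H(7)=13, so the shift is 13.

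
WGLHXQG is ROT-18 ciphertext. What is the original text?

W(22): 22−18=4 → E
G(6): 6−18=-12≡14 → O
L(11): 11−18=-7≡19 → T
H(7): 7−18=-11≡15 → P
X(23): 23−18=5 → F
Q(16): 16−18=-2≡24 → Y
G(6): 6−18=-12≡14 → O

EOTPFYO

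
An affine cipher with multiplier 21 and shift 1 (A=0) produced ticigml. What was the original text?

The inverse of 21 mod 26 is 5, since 21·5=105≡1. Apply D(y)=5·(y−1) mod 26:
t(19): 5·(19−1)=90≡12 → m
i(8): 5·(8−1)=35≡9 → j
c(2): 5·(2−1)=5 → f
i(8): 5·(8−1)=35≡9 → j
g(6): 5·(6−1)=25 → z
m(12): 5·(12−1)=55≡3 → d
l(11): 5·(11−1)=50≡24 → y

mjfjzdy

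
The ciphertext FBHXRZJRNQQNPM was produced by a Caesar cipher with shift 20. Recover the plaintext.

F(5): 5−20=-15≡11 → L
B(1): 1−20=-19≡7 → H
H(7): 7−20=-13≡13 → N
X(23): 23−20=3 → D
R(17): 17−20=-3≡23 → X
Z(25): 25−20=5 → F
J(9): 9−20=-11≡15 → P
R(17): 17−20=-3≡23 → X
N(13): 13−20=-7≡19 → T
Q(16): 16−20=-4≡22 → W
Q(16): 16−20=-4≡22 → W
N(13): 13−20=-7≡19 → T
P(15): 15−20=-5≡21 → V
M(12): 12−20=-8≡18 → S

LHNDXFPXTWWTVS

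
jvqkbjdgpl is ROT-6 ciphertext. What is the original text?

j(9): 9−6=3 → d
v(21): 21−6=15 → p
q(16): 16−6=10 → k
k(10): 10−6=4 → e
b(1): 1−6=-5≡21 → v
j(9): 9−6=3 → d
d(3): 3−6=-3≡23 → x
g(6): 6−6=0 → a
p(15): 15−6=9 → j
l(11): 11−6=5 → f

dpkevdxajf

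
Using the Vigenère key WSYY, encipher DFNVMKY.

Repeat the key across the message: WSYYWSY
D(3)+W(22): 25 → Z
F(5)+S(18): 23 → X
N(13)+Y(24): 37≡11 → L
V(21)+Y(24): 45≡19 → T
M(12)+W(22): 34≡8 → I
K(10)+S(18): 28≡2 → C
Y(24)+Y(24): 48≡22 → W

ZXLTICW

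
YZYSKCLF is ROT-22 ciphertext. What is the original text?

CDCWOGPJ

Y(24): 24−22=2 → C
Z(25): 25−22=3 → D
Y(24): 24−22=2 → C
S(18): 18−22=-4≡22 → W
K(10): 10−22=-12≡14 → O
C(2): 2−22=-20≡6 → G
L(11): 11−22=-11≡15 → P
F(5): 5−22=-17≡9 → J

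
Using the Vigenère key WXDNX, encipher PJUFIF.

LGXSFB

Repeat the key across the message: WXDNXW
P(15)+W(22): 37≡11 → L
J(9)+X(23): 32≡6 → G
U(20)+D(3): 23 → X
F(5)+N(13): 18 → S
I(8)+X(23): 31≡5 → F
F(5)+W(22): 27≡1 → B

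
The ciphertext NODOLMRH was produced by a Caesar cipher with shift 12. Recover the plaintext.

BCRCZAFV

N(13): 13−12=1 → B
O(14): 14−12=2 → C
D(3): 3−12=-9≡17 → R
O(14): 14−12=2 → C
L(11): 11−12=-1≡25 → Z
M(12): 12−12=0 → A
R(17): 17−12=5 → F
H(7): 7−12=-5≡21 → V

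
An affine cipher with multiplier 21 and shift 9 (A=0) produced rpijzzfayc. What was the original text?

oevaccghxr

The inverse of 21 mod 26 is 5, since 21·5=105≡1. Apply D(y)=5·(y−9) mod 26:
r(17): 5·(17−9)=40≡14 → o
p(15): 5·(15−9)=30≡4 → e
i(8): 5·(8−9)=-5≡21 → v
j(9): 5·(9−9)=0 → a
z(25): 5·(25−9)=80≡2 → c
z(25): 5·(25−9)=80≡2 → c
f(5): 5·(5−9)=-20≡6 → g
a(0): 5·(0−9)=-45≡7 → h
y(24): 5·(24−9)=75≡23 → x
c(2): 5·(2−9)=-35≡17 → r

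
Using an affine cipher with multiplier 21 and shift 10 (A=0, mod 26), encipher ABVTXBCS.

A(0): 21·0+10=10 → K
B(1): 21·1+10=31≡5 → F
V(21): 21·21+10=451≡9 → J
T(19): 21·19+10=409≡19 → T
X(23): 21·23+10=493≡25 → Z
B(1): 21·1+10=31≡5 → F
C(2): 21·2+10=52≡0 → A
S(18): 21·18+10=388≡24 → Y

KFJTZFAY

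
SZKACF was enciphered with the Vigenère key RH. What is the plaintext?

Repeat the key across the ciphertext: RHRHRH
S(18)−R(17): 1 → B
Z(25)−H(7): 18 → S
K(10)−R(17): -7≡19 → T
A(0)−H(7): -7≡19 → T
C(2)−R(17): -15≡11 → L
F(5)−H(7): -2≡24 → Y

BSTTLY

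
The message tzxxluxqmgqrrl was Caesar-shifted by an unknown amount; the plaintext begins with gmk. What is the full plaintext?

gmkkyhkdztdeey

From the crib: t(19)−g(6)=13, so the shift is 13.
Subtract 13 from each ciphertext letter:
t(19): 19−13=6 → g
z(25): 25−13=12 → m
x(23): 23−13=10 → k
x(23): 23−13=10 → k
l(11): 11−13=-2≡24 → y
u(20): 20−13=7 → h
x(23): 23−13=10 → k
q(16): 16−13=3 → d
m(12): 12−13=-1≡25 → z
g(6): 6−13=-7≡19 → t
q(16): 16−13=3 → d
r(17): 17−13=4 → e
r(17): 17−13=4 → e
l(11): 11−13=-2≡24 → y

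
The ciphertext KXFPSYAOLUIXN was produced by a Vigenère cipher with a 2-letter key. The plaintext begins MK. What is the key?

Subtract each crib letter from the matching ciphertext letter (mod 26):
K(10)−M(12)=-2≡24 → Y
X(23)−K(10)=13 → N

YN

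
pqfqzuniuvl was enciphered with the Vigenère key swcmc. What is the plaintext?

Repeat the key across the ciphertext: swcmcswcmcs
p(15)−s(18): -3≡23 → x
q(16)−w(22): -6≡20 → u
f(5)−c(2): 3 → d
q(16)−m(12): 4 → e
z(25)−c(2): 23 → x
u(20)−s(18): 2 → c
n(13)−w(22): -9≡17 → r
i(8)−c(2): 6 → g
u(20)−m(12): 8 → i
v(21)−c(2): 19 → t
l(11)−s(18): -7≡19 → t

xudexcrgitt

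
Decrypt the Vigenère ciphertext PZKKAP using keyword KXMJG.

Repeat the key across the ciphertext: KXMJGK
P(15)−K(10): 5 → F
Z(25)−X(23): 2 → C
K(10)−M(12): -2≡24 → Y
K(10)−J(9): 1 → B
A(0)−G(6): -6≡20 → U
P(15)−K(10): 5 → F

FCYBUF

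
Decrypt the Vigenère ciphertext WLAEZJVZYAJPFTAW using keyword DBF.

TKVBYESYTXIKCSVT

Repeat the key across the ciphertext: DBFDBFDBFDBFDBFD
W(22)−D(3): 19 → T
L(11)−B(1): 10 → K
A(0)−F(5): -5≡21 → V
E(4)−D(3): 1 → B
Z(25)−B(1): 24 → Y
J(9)−F(5): 4 → E
V(21)−D(3): 18 → S
Z(25)−B(1): 24 → Y
Y(24)−F(5): 19 → T
A(0)−D(3): -3≡23 → X
J(9)−B(1): 8 → I
P(15)−F(5): 10 → K
F(5)−D(3): 2 → C
T(19)−B(1): 18 → S
A(0)−F(5): -5≡21 → V
W(22)−D(3): 19 → T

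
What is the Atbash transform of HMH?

SNS

H(7) → S(18)
M(12) → N(13)
H(7) → S(18)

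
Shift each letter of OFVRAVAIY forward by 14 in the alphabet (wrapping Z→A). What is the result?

O(14): 14+14=28≡2 → C
F(5): 5+14=19 → T
V(21): 21+14=35≡9 → J
R(17): 17+14=31≡5 → F
A(0): 0+14=14 → O
V(21): 21+14=35≡9 → J
A(0): 0+14=14 → O
I(8): 8+14=22 → W
Y(24): 24+14=38≡12 → M

CTJFOJOWM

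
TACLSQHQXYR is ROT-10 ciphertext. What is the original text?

JQSBIGXGNOH

T(19): 19−10=9 → J
A(0): 0−10=-10≡16 → Q
C(2): 2−10=-8≡18 → S
L(11): 11−10=1 → B
S(18): 18−10=8 → I
Q(16): 16−10=6 → G
H(7): 7−10=-3≡23 → X
Q(16): 16−10=6 → G
X(23): 23−10=13 → N
Y(24): 24−10=14 → O
R(17): 17−10=7 → H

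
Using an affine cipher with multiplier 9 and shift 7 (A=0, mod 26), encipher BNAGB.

B(1): 9·1+7=16 → Q
N(13): 9·13+7=124≡20 → U
A(0): 9·0+7=7 → H
G(6): 9·6+7=61≡9 → J
B(1): 9·1+7=16 → Q

QUHJQ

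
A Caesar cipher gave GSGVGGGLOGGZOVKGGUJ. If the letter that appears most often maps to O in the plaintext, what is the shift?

18

The most frequent ciphertext letter is G (appears 9 times).
G is position 6; O is position 14.
Shift = -8≡18.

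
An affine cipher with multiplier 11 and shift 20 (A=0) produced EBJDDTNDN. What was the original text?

The inverse of 11 mod 26 is 19, since 11·19=209≡1. Apply D(y)=19·(y−20) mod 26:
E(4): 19·(4−20)=-304≡8 → I
B(1): 19·(1−20)=-361≡3 → D
J(9): 19·(9−20)=-209≡25 → Z
D(3): 19·(3−20)=-323≡15 → P
D(3): 19·(3−20)=-323≡15 → P
T(19): 19·(19−20)=-19≡7 → H
N(13): 19·(13−20)=-133≡23 → X
D(3): 19·(3−20)=-323≡15 → P
N(13): 19·(13−20)=-133≡23 → X

IDZPPHXPX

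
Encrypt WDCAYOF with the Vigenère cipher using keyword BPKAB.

Repeat the key across the message: BPKABBP
W(22)+B(1): 23 → X
D(3)+P(15): 18 → S
C(2)+K(10): 12 → M
A(0)+A(0): 0 → A
Y(24)+B(1): 25 → Z
O(14)+B(1): 15 → P
F(5)+P(15): 20 → U

XSMAZPU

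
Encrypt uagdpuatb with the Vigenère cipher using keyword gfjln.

afpocafcm

Repeat the key across the message: gfjlngfjl
u(20)+g(6): 26≡0 → a
a(0)+f(5): 5 → f
g(6)+j(9): 15 → p
d(3)+l(11): 14 → o
p(15)+n(13): 28≡2 → c
u(20)+g(6): 26≡0 → a
a(0)+f(5): 5 → f
t(19)+j(9): 28≡2 → c
b(1)+l(11): 12 → m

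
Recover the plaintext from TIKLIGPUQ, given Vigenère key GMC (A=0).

Repeat the key across the ciphertext: GMCGMCGMC
T(19)−G(6): 13 → N
I(8)−M(12): -4≡22 → W
K(10)−C(2): 8 → I
L(11)−G(6): 5 → F
I(8)−M(12): -4≡22 → W
G(6)−C(2): 4 → E
P(15)−G(6): 9 → J
U(20)−M(12): 8 → I
Q(16)−C(2): 14 → O

NWIFWEJIO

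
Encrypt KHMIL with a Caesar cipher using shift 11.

K(10): 10+11=21 → V
H(7): 7+11=18 → S
M(12): 12+11=23 → X
I(8): 8+11=19 → T
L(11): 11+11=22 → W

VSXTW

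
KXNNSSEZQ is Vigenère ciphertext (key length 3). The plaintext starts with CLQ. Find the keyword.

IMX

Subtract each crib letter from the matching ciphertext letter (mod 26):
K(10)−C(2)=8 → I
X(23)−L(11)=12 → M
N(13)−Q(16)=-3≡23 → X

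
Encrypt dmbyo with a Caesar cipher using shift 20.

d(3): 3+20=23 → x
m(12): 12+20=32≡6 → g
b(1): 1+20=21 → v
y(24): 24+20=44≡18 → s
o(14): 14+20=34≡8 → i

xgvsi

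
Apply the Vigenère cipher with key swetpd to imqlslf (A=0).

aiuehox

Repeat the key across the message: swetpds
i(8)+s(18): 26≡0 → a
m(12)+w(22): 34≡8 → i
q(16)+e(4): 20 → u
l(11)+t(19): 30≡4 → e
s(18)+p(15): 33≡7 → h
l(11)+d(3): 14 → o
f(5)+s(18): 23 → x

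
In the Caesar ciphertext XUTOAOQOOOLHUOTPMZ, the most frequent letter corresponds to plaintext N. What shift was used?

1

The most frequent ciphertext letter is O (appears 6 times).
O is position 14; N is position 13.
Shift = 1.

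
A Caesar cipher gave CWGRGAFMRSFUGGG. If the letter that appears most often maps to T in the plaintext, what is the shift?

13

The most frequent ciphertext letter is G (appears 5 times).
G is position 6; T is position 19.
Shift = -13≡13.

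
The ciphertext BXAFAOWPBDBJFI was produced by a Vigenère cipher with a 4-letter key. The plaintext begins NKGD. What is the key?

ONUC

Subtract each crib letter from the matching ciphertext letter (mod 26):
B(1)−N(13)=-12≡14 → O
X(23)−K(10)=13 → N
A(0)−G(6)=-6≡20 → U
F(5)−D(3)=2 → C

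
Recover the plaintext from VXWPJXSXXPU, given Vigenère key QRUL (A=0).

Repeat the key across the ciphertext: QRULQRULQRU
V(21)−Q(16): 5 → F
X(23)−R(17): 6 → G
W(22)−U(20): 2 → C
P(15)−L(11): 4 → E
J(9)−Q(16): -7≡19 → T
X(23)−R(17): 6 → G
S(18)−U(20): -2≡24 → Y
X(23)−L(11): 12 → M
X(23)−Q(16): 7 → H
P(15)−R(17): -2≡24 → Y
U(20)−U(20): 0 → A

FGCETGYMHYA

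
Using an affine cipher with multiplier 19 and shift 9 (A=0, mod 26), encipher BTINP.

B(1): 19·1+9=28≡2 → C
T(19): 19·19+9=370≡6 → G
I(8): 19·8+9=161≡5 → F
N(13): 19·13+9=256≡22 → W
P(15): 19·15+9=294≡8 → I

CGFWI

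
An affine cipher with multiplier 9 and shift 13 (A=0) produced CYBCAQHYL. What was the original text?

THQTNJIHU

The inverse of 9 mod 26 is 3, since 9·3=27≡1. Apply D(y)=3·(y−13) mod 26:
C(2): 3·(2−13)=-33≡19 → T
Y(24): 3·(24−13)=33≡7 → H
B(1): 3·(1−13)=-36≡16 → Q
C(2): 3·(2−13)=-33≡19 → T
A(0): 3·(0−13)=-39≡13 → N
Q(16): 3·(16−13)=9 → J
H(7): 3·(7−13)=-18≡8 → I
Y(24): 3·(24−13)=33≡7 → H
L(11): 3·(11−13)=-6≡20 → U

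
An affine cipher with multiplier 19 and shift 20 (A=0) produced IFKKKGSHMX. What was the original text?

The inverse of 19 mod 26 is 11, since 19·11=209≡1. Apply D(y)=11·(y−20) mod 26:
I(8): 11·(8−20)=-132≡24 → Y
F(5): 11·(5−20)=-165≡17 → R
K(10): 11·(10−20)=-110≡20 → U
K(10): 11·(10−20)=-110≡20 → U
K(10): 11·(10−20)=-110≡20 → U
G(6): 11·(6−20)=-154≡2 → C
S(18): 11·(18−20)=-22≡4 → E
H(7): 11·(7−20)=-143≡13 → N
M(12): 11·(12−20)=-88≡16 → Q
X(23): 11·(23−20)=33≡7 → H

YRUUUCENQH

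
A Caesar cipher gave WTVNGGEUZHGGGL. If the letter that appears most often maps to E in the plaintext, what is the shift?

The most frequent ciphertext letter is G (appears 5 times).
G is position 6; E is position 4.
Shift = 2.

2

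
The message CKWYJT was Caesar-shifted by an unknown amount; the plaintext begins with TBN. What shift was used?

From the crib: C(2)−T(19)=-17≡9, so the shift is 9.

9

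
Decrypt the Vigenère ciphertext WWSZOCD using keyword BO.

Repeat the key across the ciphertext: BOBOBOB
W(22)−B(1): 21 → V
W(22)−O(14): 8 → I
S(18)−B(1): 17 → R
Z(25)−O(14): 11 → L
O(14)−B(1): 13 → N
C(2)−O(14): -12≡14 → O
D(3)−B(1): 2 → C

VIRLNOC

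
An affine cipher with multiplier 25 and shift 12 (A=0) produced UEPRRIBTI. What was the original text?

SIXVVELTE

The inverse of 25 mod 26 is 25, since 25·25=625≡1. Apply D(y)=25·(y−12) mod 26:
U(20): 25·(20−12)=200≡18 → S
E(4): 25·(4−12)=-200≡8 → I
P(15): 25·(15−12)=75≡23 → X
R(17): 25·(17−12)=125≡21 → V
R(17): 25·(17−12)=125≡21 → V
I(8): 25·(8−12)=-100≡4 → E
B(1): 25·(1−12)=-275≡11 → L
T(19): 25·(19−12)=175≡19 → T
I(8): 25·(8−12)=-100≡4 → E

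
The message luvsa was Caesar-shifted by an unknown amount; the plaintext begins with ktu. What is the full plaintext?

From the crib: l(11)−k(10)=1, so the shift is 1.
Subtract 1 from each ciphertext letter:
l(11): 11−1=10 → k
u(20): 20−1=19 → t
v(21): 21−1=20 → u
s(18): 18−1=17 → r
a(0): 0−1=-1≡25 → z

kturz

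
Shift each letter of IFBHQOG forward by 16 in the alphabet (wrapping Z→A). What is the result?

YVRXGEW

I(8): 8+16=24 → Y
F(5): 5+16=21 → V
B(1): 1+16=17 → R
H(7): 7+16=23 → X
Q(16): 16+16=32≡6 → G
O(14): 14+16=30≡4 → E
G(6): 6+16=22 → W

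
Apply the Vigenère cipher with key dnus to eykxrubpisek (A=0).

hlepuhvhlfyc

Repeat the key across the message: dnusdnusdnus
e(4)+d(3): 7 → h
y(24)+n(13): 37≡11 → l
k(10)+u(20): 30≡4 → e
x(23)+s(18): 41≡15 → p
r(17)+d(3): 20 → u
u(20)+n(13): 33≡7 → h
b(1)+u(20): 21 → v
p(15)+s(18): 33≡7 → h
i(8)+d(3): 11 → l
s(18)+n(13): 31≡5 → f
e(4)+u(20): 24 → y
k(10)+s(18): 28≡2 → c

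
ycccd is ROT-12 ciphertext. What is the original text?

y(24): 24−12=12 → m
c(2): 2−12=-10≡16 → q
c(2): 2−12=-10≡16 → q
c(2): 2−12=-10≡16 → q
d(3): 3−12=-9≡17 → r

mqqqr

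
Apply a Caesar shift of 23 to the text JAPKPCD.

GXMHMZA

J(9): 9+23=32≡6 → G
A(0): 0+23=23 → X
P(15): 15+23=38≡12 → M
K(10): 10+23=33≡7 → H
P(15): 15+23=38≡12 → M
C(2): 2+23=25 → Z
D(3): 3+23=26≡0 → A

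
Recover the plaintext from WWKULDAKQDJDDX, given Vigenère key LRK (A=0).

LFAJUTPTGSSTSG

Repeat the key across the ciphertext: LRKLRKLRKLRKLR
W(22)−L(11): 11 → L
W(22)−R(17): 5 → F
K(10)−K(10): 0 → A
U(20)−L(11): 9 → J
L(11)−R(17): -6≡20 → U
D(3)−K(10): -7≡19 → T
A(0)−L(11): -11≡15 → P
K(10)−R(17): -7≡19 → T
Q(16)−K(10): 6 → G
D(3)−L(11): -8≡18 → S
J(9)−R(17): -8≡18 → S
D(3)−K(10): -7≡19 → T
D(3)−L(11): -8≡18 → S
X(23)−R(17): 6 → G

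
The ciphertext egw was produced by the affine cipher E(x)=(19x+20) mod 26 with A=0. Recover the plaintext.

gcw

The inverse of 19 mod 26 is 11, since 19·11=209≡1. Apply D(y)=11·(y−20) mod 26:
e(4): 11·(4−20)=-176≡6 → g
g(6): 11·(6−20)=-154≡2 → c
w(22): 11·(22−20)=22 → w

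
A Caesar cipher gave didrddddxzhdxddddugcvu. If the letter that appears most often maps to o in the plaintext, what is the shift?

15

The most frequent ciphertext letter is d (appears 11 times).
d is position 3; o is position 14.
Shift = -11≡15.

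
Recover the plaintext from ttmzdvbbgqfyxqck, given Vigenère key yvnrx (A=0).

Repeat the key across the ciphertext: yvnrxyvnrxyvnrxy
t(19)−y(24): -5≡21 → v
t(19)−v(21): -2≡24 → y
m(12)−n(13): -1≡25 → z
z(25)−r(17): 8 → i
d(3)−x(23): -20≡6 → g
v(21)−y(24): -3≡23 → x
b(1)−v(21): -20≡6 → g
b(1)−n(13): -12≡14 → o
g(6)−r(17): -11≡15 → p
q(16)−x(23): -7≡19 → t
f(5)−y(24): -19≡7 → h
y(24)−v(21): 3 → d
x(23)−n(13): 10 → k
q(16)−r(17): -1≡25 → z
c(2)−x(23): -21≡5 → f
k(10)−y(24): -14≡12 → m

vyzigxgopthdkzfm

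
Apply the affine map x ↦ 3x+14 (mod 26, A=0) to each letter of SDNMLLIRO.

QXBYVVMNE

S(18): 3·18+14=68≡16 → Q
D(3): 3·3+14=23 → X
N(13): 3·13+14=53≡1 → B
M(12): 3·12+14=50≡24 → Y
L(11): 3·11+14=47≡21 → V
L(11): 3·11+14=47≡21 → V
I(8): 3·8+14=38≡12 → M
R(17): 3·17+14=65≡13 → N
O(14): 3·14+14=56≡4 → E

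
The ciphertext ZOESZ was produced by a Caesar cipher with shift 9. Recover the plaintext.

QFVJQ

Z(25): 25−9=16 → Q
O(14): 14−9=5 → F
E(4): 4−9=-5≡21 → V
S(18): 18−9=9 → J
Z(25): 25−9=16 → Q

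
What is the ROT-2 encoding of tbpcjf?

t(19): 19+2=21 → v
b(1): 1+2=3 → d
p(15): 15+2=17 → r
c(2): 2+2=4 → e
j(9): 9+2=11 → l
f(5): 5+2=7 → h

vdrelh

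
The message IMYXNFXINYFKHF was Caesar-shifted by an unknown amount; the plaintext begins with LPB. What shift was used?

From the crib: I(8)−L(11)=-3≡23, so the shift is 23.

23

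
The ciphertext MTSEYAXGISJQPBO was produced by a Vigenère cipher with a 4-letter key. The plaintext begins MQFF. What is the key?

Subtract each crib letter from the matching ciphertext letter (mod 26):
M(12)−M(12)=0 → A
T(19)−Q(16)=3 → D
S(18)−F(5)=13 → N
E(4)−F(5)=-1≡25 → Z

ADNZ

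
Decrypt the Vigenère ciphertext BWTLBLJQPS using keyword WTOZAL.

Repeat the key across the ciphertext: WTOZALWTOZ
B(1)−W(22): -21≡5 → F
W(22)−T(19): 3 → D
T(19)−O(14): 5 → F
L(11)−Z(25): -14≡12 → M
B(1)−A(0): 1 → B
L(11)−L(11): 0 → A
J(9)−W(22): -13≡13 → N
Q(16)−T(19): -3≡23 → X
P(15)−O(14): 1 → B
S(18)−Z(25): -7≡19 → T

FDFMBANXBT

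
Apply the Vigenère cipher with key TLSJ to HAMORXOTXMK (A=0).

ALEXKIGCQXC

Repeat the key across the message: TLSJTLSJTLS
H(7)+T(19): 26≡0 → A
A(0)+L(11): 11 → L
M(12)+S(18): 30≡4 → E
O(14)+J(9): 23 → X
R(17)+T(19): 36≡10 → K
X(23)+L(11): 34≡8 → I
O(14)+S(18): 32≡6 → G
T(19)+J(9): 28≡2 → C
X(23)+T(19): 42≡16 → Q
M(12)+L(11): 23 → X
K(10)+S(18): 28≡2 → C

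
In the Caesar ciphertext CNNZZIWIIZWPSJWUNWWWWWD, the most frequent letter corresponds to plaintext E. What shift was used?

The most frequent ciphertext letter is W (appears 8 times).
W is position 22; E is position 4.
Shift = 18.

18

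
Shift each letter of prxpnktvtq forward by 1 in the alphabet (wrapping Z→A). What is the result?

qsyqoluwur

p(15): 15+1=16 → q
r(17): 17+1=18 → s
x(23): 23+1=24 → y
p(15): 15+1=16 → q
n(13): 13+1=14 → o
k(10): 10+1=11 → l
t(19): 19+1=20 → u
v(21): 21+1=22 → w
t(19): 19+1=20 → u
q(16): 16+1=17 → r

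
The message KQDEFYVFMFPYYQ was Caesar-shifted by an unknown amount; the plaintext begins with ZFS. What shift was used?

11

From the crib: K(10)−Z(25)=-15≡11, so the shift is 11.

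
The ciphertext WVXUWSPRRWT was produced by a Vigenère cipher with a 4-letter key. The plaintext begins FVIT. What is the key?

RAPB

Subtract each crib letter from the matching ciphertext letter (mod 26):
W(22)−F(5)=17 → R
V(21)−V(21)=0 → A
X(23)−I(8)=15 → P
U(20)−T(19)=1 → B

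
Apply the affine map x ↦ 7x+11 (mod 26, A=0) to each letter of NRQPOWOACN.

YATMFJFLZY

N(13): 7·13+11=102≡24 → Y
R(17): 7·17+11=130≡0 → A
Q(16): 7·16+11=123≡19 → T
P(15): 7·15+11=116≡12 → M
O(14): 7·14+11=109≡5 → F
W(22): 7·22+11=165≡9 → J
O(14): 7·14+11=109≡5 → F
A(0): 7·0+11=11 → L
C(2): 7·2+11=25 → Z
N(13): 7·13+11=102≡24 → Y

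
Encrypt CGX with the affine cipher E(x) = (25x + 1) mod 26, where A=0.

ZVE

C(2): 25·2+1=51≡25 → Z
G(6): 25·6+1=151≡21 → V
X(23): 25·23+1=576≡4 → E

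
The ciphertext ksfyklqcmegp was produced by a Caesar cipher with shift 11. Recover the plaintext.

k(10): 10−11=-1≡25 → z
s(18): 18−11=7 → h
f(5): 5−11=-6≡20 → u
y(24): 24−11=13 → n
k(10): 10−11=-1≡25 → z
l(11): 11−11=0 → a
q(16): 16−11=5 → f
c(2): 2−11=-9≡17 → r
m(12): 12−11=1 → b
e(4): 4−11=-7≡19 → t
g(6): 6−11=-5≡21 → v
p(15): 15−11=4 → e

zhunzafrbtve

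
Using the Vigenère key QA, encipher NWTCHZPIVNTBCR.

DWJCXZFILNJBSR

Repeat the key across the message: QAQAQAQAQAQAQA
N(13)+Q(16): 29≡3 → D
W(22)+A(0): 22 → W
T(19)+Q(16): 35≡9 → J
C(2)+A(0): 2 → C
H(7)+Q(16): 23 → X
Z(25)+A(0): 25 → Z
P(15)+Q(16): 31≡5 → F
I(8)+A(0): 8 → I
V(21)+Q(16): 37≡11 → L
N(13)+A(0): 13 → N
T(19)+Q(16): 35≡9 → J
B(1)+A(0): 1 → B
C(2)+Q(16): 18 → S
R(17)+A(0): 17 → R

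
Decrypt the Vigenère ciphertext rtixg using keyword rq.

adrhp

Repeat the key across the ciphertext: rqrqr
r(17)−r(17): 0 → a
t(19)−q(16): 3 → d
i(8)−r(17): -9≡17 → r
x(23)−q(16): 7 → h
g(6)−r(17): -11≡15 → p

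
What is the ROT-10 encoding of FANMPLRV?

F(5): 5+10=15 → P
A(0): 0+10=10 → K
N(13): 13+10=23 → X
M(12): 12+10=22 → W
P(15): 15+10=25 → Z
L(11): 11+10=21 → V
R(17): 17+10=27≡1 → B
V(21): 21+10=31≡5 → F

PKXWZVBF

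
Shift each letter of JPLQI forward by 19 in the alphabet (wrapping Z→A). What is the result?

CIEJB

J(9): 9+19=28≡2 → C
P(15): 15+19=34≡8 → I
L(11): 11+19=30≡4 → E
Q(16): 16+19=35≡9 → J
I(8): 8+19=27≡1 → B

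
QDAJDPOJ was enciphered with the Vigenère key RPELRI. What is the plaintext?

ZOWYMHXU

Repeat the key across the ciphertext: RPELRIRP
Q(16)−R(17): -1≡25 → Z
D(3)−P(15): -12≡14 → O
A(0)−E(4): -4≡22 → W
J(9)−L(11): -2≡24 → Y
D(3)−R(17): -14≡12 → M
P(15)−I(8): 7 → H
O(14)−R(17): -3≡23 → X
J(9)−P(15): -6≡20 → U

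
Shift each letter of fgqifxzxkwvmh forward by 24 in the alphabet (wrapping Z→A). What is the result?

deogdvxviutkf

f(5): 5+24=29≡3 → d
g(6): 6+24=30≡4 → e
q(16): 16+24=40≡14 → o
i(8): 8+24=32≡6 → g
f(5): 5+24=29≡3 → d
x(23): 23+24=47≡21 → v
z(25): 25+24=49≡23 → x
x(23): 23+24=47≡21 → v
k(10): 10+24=34≡8 → i
w(22): 22+24=46≡20 → u
v(21): 21+24=45≡19 → t
m(12): 12+24=36≡10 → k
h(7): 7+24=31≡5 → f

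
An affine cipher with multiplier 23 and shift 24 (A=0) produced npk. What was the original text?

vdw

The inverse of 23 mod 26 is 17, since 23·17=391≡1. Apply D(y)=17·(y−24) mod 26:
n(13): 17·(13−24)=-187≡21 → v
p(15): 17·(15−24)=-153≡3 → d
k(10): 17·(10−24)=-238≡22 → w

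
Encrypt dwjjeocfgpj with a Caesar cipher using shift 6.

d(3): 3+6=9 → j
w(22): 22+6=28≡2 → c
j(9): 9+6=15 → p
j(9): 9+6=15 → p
e(4): 4+6=10 → k
o(14): 14+6=20 → u
c(2): 2+6=8 → i
f(5): 5+6=11 → l
g(6): 6+6=12 → m
p(15): 15+6=21 → v
j(9): 9+6=15 → p

jcppkuilmvp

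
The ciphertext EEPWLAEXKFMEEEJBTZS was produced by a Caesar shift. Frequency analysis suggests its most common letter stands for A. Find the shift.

The most frequent ciphertext letter is E (appears 6 times).
E is position 4; A is position 0.
Shift = 4.

4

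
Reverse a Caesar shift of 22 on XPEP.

X(23): 23−22=1 → B
P(15): 15−22=-7≡19 → T
E(4): 4−22=-18≡8 → I
P(15): 15−22=-7≡19 → T

BTIT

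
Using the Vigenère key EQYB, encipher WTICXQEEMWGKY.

Repeat the key across the message: EQYBEQYBEQYBE
W(22)+E(4): 26≡0 → A
T(19)+Q(16): 35≡9 → J
I(8)+Y(24): 32≡6 → G
C(2)+B(1): 3 → D
X(23)+E(4): 27≡1 → B
Q(16)+Q(16): 32≡6 → G
E(4)+Y(24): 28≡2 → C
E(4)+B(1): 5 → F
M(12)+E(4): 16 → Q
W(22)+Q(16): 38≡12 → M
G(6)+Y(24): 30≡4 → E
K(10)+B(1): 11 → L
Y(24)+E(4): 28≡2 → C

AJGDBGCFQMELC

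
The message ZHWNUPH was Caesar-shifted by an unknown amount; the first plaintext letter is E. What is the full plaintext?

EMBSZUM

From the crib: Z(25)−E(4)=21, so the shift is 21.
Subtract 21 from each ciphertext letter:
Z(25): 25−21=4 → E
H(7): 7−21=-14≡12 → M
W(22): 22−21=1 → B
N(13): 13−21=-8≡18 → S
U(20): 20−21=-1≡25 → Z
P(15): 15−21=-6≡20 → U
H(7): 7−21=-14≡12 → M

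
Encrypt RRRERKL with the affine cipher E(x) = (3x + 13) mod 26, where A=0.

MMMZMRU

R(17): 3·17+13=64≡12 → M
R(17): 3·17+13=64≡12 → M
R(17): 3·17+13=64≡12 → M
E(4): 3·4+13=25 → Z
R(17): 3·17+13=64≡12 → M
K(10): 3·10+13=43≡17 → R
L(11): 3·11+13=46≡20 → U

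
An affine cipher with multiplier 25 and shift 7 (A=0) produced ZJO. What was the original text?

The inverse of 25 mod 26 is 25, since 25·25=625≡1. Apply D(y)=25·(y−7) mod 26:
Z(25): 25·(25−7)=450≡8 → I
J(9): 25·(9−7)=50≡24 → Y
O(14): 25·(14−7)=175≡19 → T

IYT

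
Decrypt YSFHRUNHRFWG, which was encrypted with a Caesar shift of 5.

TNACMPICMARB

Y(24): 24−5=19 → T
S(18): 18−5=13 → N
F(5): 5−5=0 → A
H(7): 7−5=2 → C
R(17): 17−5=12 → M
U(20): 20−5=15 → P
N(13): 13−5=8 → I
H(7): 7−5=2 → C
R(17): 17−5=12 → M
F(5): 5−5=0 → A
W(22): 22−5=17 → R
G(6): 6−5=1 → B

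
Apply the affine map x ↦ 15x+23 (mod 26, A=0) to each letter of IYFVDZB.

I(8): 15·8+23=143≡13 → N
Y(24): 15·24+23=383≡19 → T
F(5): 15·5+23=98≡20 → U
V(21): 15·21+23=338≡0 → A
D(3): 15·3+23=68≡16 → Q
Z(25): 15·25+23=398≡8 → I
B(1): 15·1+23=38≡12 → M

NTUAQIM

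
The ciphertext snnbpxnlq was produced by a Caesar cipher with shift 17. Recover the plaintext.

bwwkygwuz

s(18): 18−17=1 → b
n(13): 13−17=-4≡22 → w
n(13): 13−17=-4≡22 → w
b(1): 1−17=-16≡10 → k
p(15): 15−17=-2≡24 → y
x(23): 23−17=6 → g
n(13): 13−17=-4≡22 → w
l(11): 11−17=-6≡20 → u
q(16): 16−17=-1≡25 → z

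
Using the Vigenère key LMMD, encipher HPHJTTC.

Repeat the key across the message: LMMDLMM
H(7)+L(11): 18 → S
P(15)+M(12): 27≡1 → B
H(7)+M(12): 19 → T
J(9)+D(3): 12 → M
T(19)+L(11): 30≡4 → E
T(19)+M(12): 31≡5 → F
C(2)+M(12): 14 → O

SBTMEFO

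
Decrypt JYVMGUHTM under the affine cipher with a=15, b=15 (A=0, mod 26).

KLQFPJWCF

The inverse of 15 mod 26 is 7, since 15·7=105≡1. Apply D(y)=7·(y−15) mod 26:
J(9): 7·(9−15)=-42≡10 → K
Y(24): 7·(24−15)=63≡11 → L
V(21): 7·(21−15)=42≡16 → Q
M(12): 7·(12−15)=-21≡5 → F
G(6): 7·(6−15)=-63≡15 → P
U(20): 7·(20−15)=35≡9 → J
H(7): 7·(7−15)=-56≡22 → W
T(19): 7·(19−15)=28≡2 → C
M(12): 7·(12−15)=-21≡5 → F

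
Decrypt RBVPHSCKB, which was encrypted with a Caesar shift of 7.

KUOIALVDU

R(17): 17−7=10 → K
B(1): 1−7=-6≡20 → U
V(21): 21−7=14 → O
P(15): 15−7=8 → I
H(7): 7−7=0 → A
S(18): 18−7=11 → L
C(2): 2−7=-5≡21 → V
K(10): 10−7=3 → D
B(1): 1−7=-6≡20 → U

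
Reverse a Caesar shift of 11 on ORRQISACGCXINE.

DGGFXHPRVRMXCT

O(14): 14−11=3 → D
R(17): 17−11=6 → G
R(17): 17−11=6 → G
Q(16): 16−11=5 → F
I(8): 8−11=-3≡23 → X
S(18): 18−11=7 → H
A(0): 0−11=-11≡15 → P
C(2): 2−11=-9≡17 → R
G(6): 6−11=-5≡21 → V
C(2): 2−11=-9≡17 → R
X(23): 23−11=12 → M
I(8): 8−11=-3≡23 → X
N(13): 13−11=2 → C
E(4): 4−11=-7≡19 → T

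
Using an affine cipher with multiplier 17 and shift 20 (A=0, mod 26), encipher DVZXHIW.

TNDVJAE

D(3): 17·3+20=71≡19 → T
V(21): 17·21+20=377≡13 → N
Z(25): 17·25+20=445≡3 → D
X(23): 17·23+20=411≡21 → V
H(7): 17·7+20=139≡9 → J
I(8): 17·8+20=156≡0 → A
W(22): 17·22+20=394≡4 → E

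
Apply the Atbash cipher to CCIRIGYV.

C(2) → X(23)
C(2) → X(23)
I(8) → R(17)
R(17) → I(8)
I(8) → R(17)
G(6) → T(19)
Y(24) → B(1)
V(21) → E(4)

XXRIRTBE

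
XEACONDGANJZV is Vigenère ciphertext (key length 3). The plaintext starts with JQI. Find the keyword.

Subtract each crib letter from the matching ciphertext letter (mod 26):
X(23)−J(9)=14 → O
E(4)−Q(16)=-12≡14 → O
A(0)−I(8)=-8≡18 → S

OOS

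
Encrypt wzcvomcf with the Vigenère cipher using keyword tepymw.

pdrtaivj

Repeat the key across the message: tepymwte
w(22)+t(19): 41≡15 → p
z(25)+e(4): 29≡3 → d
c(2)+p(15): 17 → r
v(21)+y(24): 45≡19 → t
o(14)+m(12): 26≡0 → a
m(12)+w(22): 34≡8 → i
c(2)+t(19): 21 → v
f(5)+e(4): 9 → j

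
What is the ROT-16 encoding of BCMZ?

RSCP

B(1): 1+16=17 → R
C(2): 2+16=18 → S
M(12): 12+16=28≡2 → C
Z(25): 25+16=41≡15 → P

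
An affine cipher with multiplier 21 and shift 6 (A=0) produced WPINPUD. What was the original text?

CTKJTSL

The inverse of 21 mod 26 is 5, since 21·5=105≡1. Apply D(y)=5·(y−6) mod 26:
W(22): 5·(22−6)=80≡2 → C
P(15): 5·(15−6)=45≡19 → T
I(8): 5·(8−6)=10 → K
N(13): 5·(13−6)=35≡9 → J
P(15): 5·(15−6)=45≡19 → T
U(20): 5·(20−6)=70≡18 → S
D(3): 5·(3−6)=-15≡11 → L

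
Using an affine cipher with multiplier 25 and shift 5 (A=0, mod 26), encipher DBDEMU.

CECBTL

D(3): 25·3+5=80≡2 → C
B(1): 25·1+5=30≡4 → E
D(3): 25·3+5=80≡2 → C
E(4): 25·4+5=105≡1 → B
M(12): 25·12+5=305≡19 → T
U(20): 25·20+5=505≡11 → L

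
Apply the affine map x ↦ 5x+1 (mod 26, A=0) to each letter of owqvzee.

thdcwvv

o(14): 5·14+1=71≡19 → t
w(22): 5·22+1=111≡7 → h
q(16): 5·16+1=81≡3 → d
v(21): 5·21+1=106≡2 → c
z(25): 5·25+1=126≡22 → w
e(4): 5·4+1=21 → v
e(4): 5·4+1=21 → v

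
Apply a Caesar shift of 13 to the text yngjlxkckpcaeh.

latwykxpxcpnru

y(24): 24+13=37≡11 → l
n(13): 13+13=26≡0 → a
g(6): 6+13=19 → t
j(9): 9+13=22 → w
l(11): 11+13=24 → y
x(23): 23+13=36≡10 → k
k(10): 10+13=23 → x
c(2): 2+13=15 → p
k(10): 10+13=23 → x
p(15): 15+13=28≡2 → c
c(2): 2+13=15 → p
a(0): 0+13=13 → n
e(4): 4+13=17 → r
h(7): 7+13=20 → u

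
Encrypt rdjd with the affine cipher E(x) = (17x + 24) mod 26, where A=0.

bxvx

r(17): 17·17+24=313≡1 → b
d(3): 17·3+24=75≡23 → x
j(9): 17·9+24=177≡21 → v
d(3): 17·3+24=75≡23 → x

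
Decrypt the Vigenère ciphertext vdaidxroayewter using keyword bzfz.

uevjcympzzzxsfm

Repeat the key across the ciphertext: bzfzbzfzbzfzbzf
v(21)−b(1): 20 → u
d(3)−z(25): -22≡4 → e
a(0)−f(5): -5≡21 → v
i(8)−z(25): -17≡9 → j
d(3)−b(1): 2 → c
x(23)−z(25): -2≡24 → y
r(17)−f(5): 12 → m
o(14)−z(25): -11≡15 → p
a(0)−b(1): -1≡25 → z
y(24)−z(25): -1≡25 → z
e(4)−f(5): -1≡25 → z
w(22)−z(25): -3≡23 → x
t(19)−b(1): 18 → s
e(4)−z(25): -21≡5 → f
r(17)−f(5): 12 → m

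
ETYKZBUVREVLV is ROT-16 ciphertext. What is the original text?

E(4): 4−16=-12≡14 → O
T(19): 19−16=3 → D
Y(24): 24−16=8 → I
K(10): 10−16=-6≡20 → U
Z(25): 25−16=9 → J
B(1): 1−16=-15≡11 → L
U(20): 20−16=4 → E
V(21): 21−16=5 → F
R(17): 17−16=1 → B
E(4): 4−16=-12≡14 → O
V(21): 21−16=5 → F
L(11): 11−16=-5≡21 → V
V(21): 21−16=5 → F

ODIUJLEFBOFVF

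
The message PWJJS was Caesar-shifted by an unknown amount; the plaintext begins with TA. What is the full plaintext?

TANNW

From the crib: P(15)−T(19)=-4≡22, so the shift is 22.
Subtract 22 from each ciphertext letter:
P(15): 15−22=-7≡19 → T
W(22): 22−22=0 → A
J(9): 9−22=-13≡13 → N
J(9): 9−22=-13≡13 → N
S(18): 18−22=-4≡22 → W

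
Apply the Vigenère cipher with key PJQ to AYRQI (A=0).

Repeat the key across the message: PJQPJ
A(0)+P(15): 15 → P
Y(24)+J(9): 33≡7 → H
R(17)+Q(16): 33≡7 → H
Q(16)+P(15): 31≡5 → F
I(8)+J(9): 17 → R

PHHFR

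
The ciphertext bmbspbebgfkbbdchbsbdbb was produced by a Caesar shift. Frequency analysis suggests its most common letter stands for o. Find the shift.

13

The most frequent ciphertext letter is b (appears 10 times).
b is position 1; o is position 14.
Shift = -13≡13.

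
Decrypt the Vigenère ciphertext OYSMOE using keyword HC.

Repeat the key across the ciphertext: HCHCHC
O(14)−H(7): 7 → H
Y(24)−C(2): 22 → W
S(18)−H(7): 11 → L
M(12)−C(2): 10 → K
O(14)−H(7): 7 → H
E(4)−C(2): 2 → C

HWLKHC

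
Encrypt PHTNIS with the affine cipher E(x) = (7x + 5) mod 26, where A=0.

GCISJB

P(15): 7·15+5=110≡6 → G
H(7): 7·7+5=54≡2 → C
T(19): 7·19+5=138≡8 → I
N(13): 7·13+5=96≡18 → S
I(8): 7·8+5=61≡9 → J
S(18): 7·18+5=131≡1 → B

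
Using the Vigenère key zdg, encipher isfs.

Repeat the key across the message: zdgz
i(8)+z(25): 33≡7 → h
s(18)+d(3): 21 → v
f(5)+g(6): 11 → l
s(18)+z(25): 43≡17 → r

hvlr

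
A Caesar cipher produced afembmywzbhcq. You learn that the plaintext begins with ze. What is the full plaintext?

From the crib: a(0)−z(25)=-25≡1, so the shift is 1.
Subtract 1 from each ciphertext letter:
a(0): 0−1=-1≡25 → z
f(5): 5−1=4 → e
e(4): 4−1=3 → d
m(12): 12−1=11 → l
b(1): 1−1=0 → a
m(12): 12−1=11 → l
y(24): 24−1=23 → x
w(22): 22−1=21 → v
z(25): 25−1=24 → y
b(1): 1−1=0 → a
h(7): 7−1=6 → g
c(2): 2−1=1 → b
q(16): 16−1=15 → p

zedlalxvyagbp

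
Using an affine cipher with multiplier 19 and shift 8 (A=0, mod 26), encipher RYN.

R(17): 19·17+8=331≡19 → T
Y(24): 19·24+8=464≡22 → W
N(13): 19·13+8=255≡21 → V

TWV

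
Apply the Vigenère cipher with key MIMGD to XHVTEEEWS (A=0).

Repeat the key across the message: MIMGDMIMG
X(23)+M(12): 35≡9 → J
H(7)+I(8): 15 → P
V(21)+M(12): 33≡7 → H
T(19)+G(6): 25 → Z
E(4)+D(3): 7 → H
E(4)+M(12): 16 → Q
E(4)+I(8): 12 → M
W(22)+M(12): 34≡8 → I
S(18)+G(6): 24 → Y

JPHZHQMIY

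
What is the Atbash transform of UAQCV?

U(20) → F(5)
A(0) → Z(25)
Q(16) → J(9)
C(2) → X(23)
V(21) → E(4)

FZJXE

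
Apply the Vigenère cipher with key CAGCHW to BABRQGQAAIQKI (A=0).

DAHTXCSAGKXGK

Repeat the key across the message: CAGCHWCAGCHWC
B(1)+C(2): 3 → D
A(0)+A(0): 0 → A
B(1)+G(6): 7 → H
R(17)+C(2): 19 → T
Q(16)+H(7): 23 → X
G(6)+W(22): 28≡2 → C
Q(16)+C(2): 18 → S
A(0)+A(0): 0 → A
A(0)+G(6): 6 → G
I(8)+C(2): 10 → K
Q(16)+H(7): 23 → X
K(10)+W(22): 32≡6 → G
I(8)+C(2): 10 → K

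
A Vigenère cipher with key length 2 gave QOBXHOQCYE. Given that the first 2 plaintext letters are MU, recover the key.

Subtract each crib letter from the matching ciphertext letter (mod 26):
Q(16)−M(12)=4 → E
O(14)−U(20)=-6≡20 → U

EU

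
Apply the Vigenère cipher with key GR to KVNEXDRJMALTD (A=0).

QMTVDUXASRRKJ

Repeat the key across the message: GRGRGRGRGRGRG
K(10)+G(6): 16 → Q
V(21)+R(17): 38≡12 → M
N(13)+G(6): 19 → T
E(4)+R(17): 21 → V
X(23)+G(6): 29≡3 → D
D(3)+R(17): 20 → U
R(17)+G(6): 23 → X
J(9)+R(17): 26≡0 → A
M(12)+G(6): 18 → S
A(0)+R(17): 17 → R
L(11)+G(6): 17 → R
T(19)+R(17): 36≡10 → K
D(3)+G(6): 9 → J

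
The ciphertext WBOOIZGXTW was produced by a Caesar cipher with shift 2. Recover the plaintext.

W(22): 22−2=20 → U
B(1): 1−2=-1≡25 → Z
O(14): 14−2=12 → M
O(14): 14−2=12 → M
I(8): 8−2=6 → G
Z(25): 25−2=23 → X
G(6): 6−2=4 → E
X(23): 23−2=21 → V
T(19): 19−2=17 → R
W(22): 22−2=20 → U

UZMMGXEVRU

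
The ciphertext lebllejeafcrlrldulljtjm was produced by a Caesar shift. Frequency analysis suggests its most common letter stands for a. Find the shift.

The most frequent ciphertext letter is l (appears 7 times).
l is position 11; a is position 0.
Shift = 11.

11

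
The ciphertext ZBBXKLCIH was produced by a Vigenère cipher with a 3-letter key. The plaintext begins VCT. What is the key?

Subtract each crib letter from the matching ciphertext letter (mod 26):
Z(25)−V(21)=4 → E
B(1)−C(2)=-1≡25 → Z
B(1)−T(19)=-18≡8 → I

EZI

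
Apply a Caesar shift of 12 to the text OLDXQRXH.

O(14): 14+12=26≡0 → A
L(11): 11+12=23 → X
D(3): 3+12=15 → P
X(23): 23+12=35≡9 → J
Q(16): 16+12=28≡2 → C
R(17): 17+12=29≡3 → D
X(23): 23+12=35≡9 → J
H(7): 7+12=19 → T

AXPJCDJT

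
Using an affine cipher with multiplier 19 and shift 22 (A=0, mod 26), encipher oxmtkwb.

o(14): 19·14+22=288≡2 → c
x(23): 19·23+22=459≡17 → r
m(12): 19·12+22=250≡16 → q
t(19): 19·19+22=383≡19 → t
k(10): 19·10+22=212≡4 → e
w(22): 19·22+22=440≡24 → y
b(1): 19·1+22=41≡15 → p

crqteyp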